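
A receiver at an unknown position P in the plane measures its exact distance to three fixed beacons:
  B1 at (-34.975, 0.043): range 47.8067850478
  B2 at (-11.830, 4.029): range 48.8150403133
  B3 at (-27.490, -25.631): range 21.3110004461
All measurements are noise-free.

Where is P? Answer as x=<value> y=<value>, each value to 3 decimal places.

eq1: (x + 34.975)² + (y − 0.043)² = 47.8067850478²
eq2: (x + 11.830)² + (y − 4.029)² = 48.8150403133²
eq3: (x + 27.490)² + (y + 25.631)² = 21.3110004461²
eq1−eq2, eq1−eq3 (x²,y² cancel):
  46.290·x + 7.972·y = -1164.490197
  14.970·x − 51.348·y = 2020.725744
det = 46.290·-51.348 − 7.972·14.970 = -2496.239760
x = (-1164.490197·-51.348 − 7.972·2020.725744) / -2496.239760 = -17.500329
y = (46.290·2020.725744 − -1164.490197·14.970) / -2496.239760 = -44.455591

x=-17.500 y=-44.456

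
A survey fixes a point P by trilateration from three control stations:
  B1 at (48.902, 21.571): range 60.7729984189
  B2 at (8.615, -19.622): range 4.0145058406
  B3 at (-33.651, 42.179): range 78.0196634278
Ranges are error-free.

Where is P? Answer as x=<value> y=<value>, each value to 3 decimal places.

x=8.270 y=-23.622

eq1: (x − 48.902)² + (y − 21.571)² = 60.7729984189²
eq2: (x − 8.615)² + (y + 19.622)² = 4.0145058406²
eq3: (x + 33.651)² + (y − 42.179)² = 78.0196634278²
eq2−eq3, eq2−eq1 (x²,y² cancel):
  -84.532·x + 123.602·y = -3618.734891
  80.574·x + 82.386·y = -1279.768544
det = -84.532·82.386 − 123.602·80.574 = -16923.360900
x = (-3618.734891·82.386 − 123.602·-1279.768544) / -16923.360900 = 8.269701
y = (-84.532·-1279.768544 − -3618.734891·80.574) / -16923.360900 = -23.621628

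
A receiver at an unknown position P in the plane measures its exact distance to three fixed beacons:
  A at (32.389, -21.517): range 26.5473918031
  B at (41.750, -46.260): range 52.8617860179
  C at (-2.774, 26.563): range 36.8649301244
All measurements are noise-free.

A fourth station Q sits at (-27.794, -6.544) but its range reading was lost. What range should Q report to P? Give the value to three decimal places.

eq1: (x − 32.389)² + (y + 21.517)² = 26.5473918031²
eq2: (x − 41.750)² + (y + 46.260)² = 52.8617860179²
eq3: (x + 2.774)² + (y − 26.563)² = 36.8649301244²
eq1−eq2, eq1−eq3 (x²,y² cancel):
  18.722·x − 49.486·y = 281.417081
  -70.326·x + 96.160·y = -1452.999627
det = 18.722·96.160 − -49.486·-70.326 = -1679.844916
x = (281.417081·96.160 − -49.486·-1452.999627) / -1679.844916 = 26.694174
y = (18.722·-1452.999627 − 281.417081·-70.326) / -1679.844916 = 4.412384
|P − Q| = √((26.694174 − -27.794)² + (4.412384 − -6.544)²) = 55.578804

55.579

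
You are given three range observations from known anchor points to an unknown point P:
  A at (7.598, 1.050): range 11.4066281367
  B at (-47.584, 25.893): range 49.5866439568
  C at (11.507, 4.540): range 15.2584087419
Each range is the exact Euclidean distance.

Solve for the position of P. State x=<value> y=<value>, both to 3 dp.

eq1: (x − 7.598)² + (y − 1.050)² = 11.4066281367²
eq2: (x + 47.584)² + (y − 25.893)² = 49.5866439568²
eq3: (x − 11.507)² + (y − 4.540)² = 15.2584087419²
eq3−eq1, eq3−eq2 (x²,y² cancel):
  -7.818·x − 6.980·y = 8.517327
  -118.182·x + 42.706·y = 555.645634
det = -7.818·42.706 − -6.980·-118.182 = -1158.785868
x = (8.517327·42.706 − -6.980·555.645634) / -1158.785868 = -3.660855
y = (-7.818·555.645634 − 8.517327·-118.182) / -1158.785868 = 2.880120

x=-3.661 y=2.880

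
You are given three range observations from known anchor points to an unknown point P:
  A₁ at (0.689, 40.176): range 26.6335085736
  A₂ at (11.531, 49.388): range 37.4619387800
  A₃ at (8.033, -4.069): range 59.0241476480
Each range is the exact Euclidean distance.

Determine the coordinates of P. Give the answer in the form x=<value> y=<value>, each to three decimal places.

x=-25.602 y=44.434

eq1: (x − 0.689)² + (y − 40.176)² = 26.6335085736²
eq2: (x − 11.531)² + (y − 49.388)² = 37.4619387800²
eq3: (x − 8.033)² + (y + 4.069)² = 59.0241476480²
eq2−eq3, eq2−eq1 (x²,y² cancel):
  -6.996·x − 106.914·y = -4571.505803
  -21.684·x − 18.424·y = -263.499730
det = -6.996·-18.424 − -106.914·-21.684 = -2189.428872
x = (-4571.505803·-18.424 − -106.914·-263.499730) / -2189.428872 = -25.601934
y = (-6.996·-263.499730 − -4571.505803·-21.684) / -2189.428872 = 44.434002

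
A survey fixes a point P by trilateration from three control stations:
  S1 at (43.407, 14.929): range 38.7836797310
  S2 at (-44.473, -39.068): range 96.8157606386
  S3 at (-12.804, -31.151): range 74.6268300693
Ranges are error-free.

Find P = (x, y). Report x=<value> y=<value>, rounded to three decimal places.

x=12.920 y=38.902

eq1: (x − 43.407)² + (y − 14.929)² = 38.7836797310²
eq2: (x + 44.473)² + (y + 39.068)² = 96.8157606386²
eq3: (x + 12.804)² + (y + 31.151)² = 74.6268300693²
eq1−eq3, eq1−eq2 (x²,y² cancel):
  -112.422·x − 92.160·y = -5037.705426
  -175.760·x − 107.994·y = -6472.004032
det = -112.422·-107.994 − -92.160·-175.760 = -4057.140132
x = (-5037.705426·-107.994 − -92.160·-6472.004032) / -4057.140132 = 12.919921
y = (-112.422·-6472.004032 − -5037.705426·-175.760) / -4057.140132 = 38.902149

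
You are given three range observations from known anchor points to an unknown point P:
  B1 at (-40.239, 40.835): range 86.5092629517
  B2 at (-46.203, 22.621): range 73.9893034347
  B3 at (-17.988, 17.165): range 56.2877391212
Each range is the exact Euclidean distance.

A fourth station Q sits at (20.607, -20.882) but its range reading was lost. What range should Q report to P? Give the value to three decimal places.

27.853

eq1: (x + 40.239)² + (y − 40.835)² = 86.5092629517²
eq2: (x + 46.203)² + (y − 22.621)² = 73.9893034347²
eq3: (x + 17.988)² + (y − 17.165)² = 56.2877391212²
eq2−eq1, eq2−eq3 (x²,y² cancel):
  11.928·x + 36.428·y = -1369.188058
  56.430·x − 10.912·y = 277.885966
det = 11.928·-10.912 − 36.428·56.430 = -2185.790376
x = (-1369.188058·-10.912 − 36.428·277.885966) / -2185.790376 = -2.204123
y = (11.928·277.885966 − -1369.188058·56.430) / -2185.790376 = -36.864425
|P − Q| = √((-2.204123 − 20.607)² + (-36.864425 − -20.882)²) = 27.852921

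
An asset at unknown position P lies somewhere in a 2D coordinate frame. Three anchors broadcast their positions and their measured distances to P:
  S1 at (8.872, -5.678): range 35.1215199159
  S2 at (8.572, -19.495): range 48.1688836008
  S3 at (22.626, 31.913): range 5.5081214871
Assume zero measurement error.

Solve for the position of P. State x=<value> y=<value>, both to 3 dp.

x=23.114 y=26.427

eq1: (x − 8.872)² + (y + 5.678)² = 35.1215199159²
eq2: (x − 8.572)² + (y + 19.495)² = 48.1688836008²
eq3: (x − 22.626)² + (y − 31.913)² = 5.5081214871²
eq2−eq3, eq2−eq1 (x²,y² cancel):
  28.108·x + 102.816·y = 3366.743181
  0.600·x + 27.634·y = 744.138045
det = 28.108·27.634 − 102.816·0.600 = 715.046872
x = (3366.743181·27.634 − 102.816·744.138045) / 715.046872 = 23.113567
y = (28.108·744.138045 − 3366.743181·0.600) / 715.046872 = 26.426500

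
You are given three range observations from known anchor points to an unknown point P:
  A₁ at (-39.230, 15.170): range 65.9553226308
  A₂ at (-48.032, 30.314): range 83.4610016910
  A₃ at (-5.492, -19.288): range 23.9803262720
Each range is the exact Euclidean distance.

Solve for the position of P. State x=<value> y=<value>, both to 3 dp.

x=-8.331 y=-43.100

eq1: (x + 39.230)² + (y − 15.170)² = 65.9553226308²
eq2: (x + 48.032)² + (y − 30.314)² = 83.4610016910²
eq3: (x + 5.492)² + (y + 19.288)² = 23.9803262720²
eq1−eq2, eq1−eq3 (x²,y² cancel):
  -17.604·x + 30.288·y = -1158.744400
  67.476·x − 68.916·y = 2408.115743
det = -17.604·-68.916 − 30.288·67.476 = -830.515824
x = (-1158.744400·-68.916 − 30.288·2408.115743) / -830.515824 = -8.330990
y = (-17.604·2408.115743 − -1158.744400·67.476) / -830.515824 = -43.099682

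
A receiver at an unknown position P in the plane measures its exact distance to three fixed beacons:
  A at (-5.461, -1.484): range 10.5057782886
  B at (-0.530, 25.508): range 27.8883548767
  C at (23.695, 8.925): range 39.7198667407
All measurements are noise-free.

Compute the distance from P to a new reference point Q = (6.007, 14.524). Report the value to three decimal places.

24.845

eq1: (x + 5.461)² + (y + 1.484)² = 10.5057782886²
eq2: (x + 0.530)² + (y − 25.508)² = 27.8883548767²
eq3: (x − 23.695)² + (y − 8.925)² = 39.7198667407²
eq3−eq1, eq3−eq2 (x²,y² cancel):
  -58.312·x − 20.818·y = 858.212563
  -48.450·x + 33.166·y = 809.737790
det = -58.312·33.166 − -20.818·-48.450 = -2942.607892
x = (858.212563·33.166 − -20.818·809.737790) / -2942.607892 = -15.401508
y = (-58.312·809.737790 − 858.212563·-48.450) / -2942.607892 = 1.915658
|P − Q| = √((-15.401508 − 6.007)² + (1.915658 − 14.524)²) = 24.845412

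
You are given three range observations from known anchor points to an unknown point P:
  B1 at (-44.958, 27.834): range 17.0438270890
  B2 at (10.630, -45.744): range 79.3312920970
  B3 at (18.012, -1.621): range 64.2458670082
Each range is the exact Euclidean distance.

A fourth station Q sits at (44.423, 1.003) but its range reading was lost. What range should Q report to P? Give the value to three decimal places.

89.981

eq1: (x + 44.958)² + (y − 27.834)² = 17.0438270890²
eq2: (x − 10.630)² + (y + 45.744)² = 79.3312920970²
eq3: (x − 18.012)² + (y + 1.621)² = 64.2458670082²
eq2−eq1, eq2−eq3 (x²,y² cancel):
  -111.176·x + 147.156·y = 6593.404748
  14.764·x + 88.246·y = 287.471827
det = -111.176·88.246 − 147.156·14.764 = -11983.448480
x = (6593.404748·88.246 − 147.156·287.471827) / -11983.448480 = -45.023633
y = (-111.176·287.471827 − 6593.404748·14.764) / -11983.448480 = 10.790299
|P − Q| = √((-45.023633 − 44.423)² + (10.790299 − 1.003)²) = 89.980506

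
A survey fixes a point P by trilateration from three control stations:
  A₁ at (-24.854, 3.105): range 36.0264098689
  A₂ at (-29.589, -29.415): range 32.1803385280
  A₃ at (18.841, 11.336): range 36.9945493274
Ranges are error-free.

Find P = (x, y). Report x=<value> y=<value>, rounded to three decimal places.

x=1.572 y=-21.381

eq1: (x + 24.854)² + (y − 3.105)² = 36.0264098689²
eq2: (x + 29.589)² + (y + 29.415)² = 32.1803385280²
eq3: (x − 18.841)² + (y − 11.336)² = 36.9945493274²
eq3−eq2, eq3−eq1 (x²,y² cancel):
  -96.860·x − 81.502·y = 1590.285461
  -87.390·x − 16.462·y = 214.568636
det = -96.860·-16.462 − -81.502·-87.390 = -5527.950460
x = (1590.285461·-16.462 − -81.502·214.568636) / -5527.950460 = 1.572284
y = (-96.860·214.568636 − 1590.285461·-87.390) / -5527.950460 = -21.380786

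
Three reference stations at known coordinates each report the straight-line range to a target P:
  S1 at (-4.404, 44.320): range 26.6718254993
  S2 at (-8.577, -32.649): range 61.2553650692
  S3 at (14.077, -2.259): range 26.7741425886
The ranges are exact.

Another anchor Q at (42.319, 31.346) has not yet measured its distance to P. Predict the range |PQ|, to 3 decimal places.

29.665

eq1: (x + 4.404)² + (y − 44.320)² = 26.6718254993²
eq2: (x + 8.577)² + (y + 32.649)² = 61.2553650692²
eq3: (x − 14.077)² + (y + 2.259)² = 26.7741425886²
eq1−eq2, eq1−eq3 (x²,y² cancel):
  -8.346·x − 153.938·y = -3884.968960
  36.962·x − 93.158·y = -1785.861042
det = -8.346·-93.158 − -153.938·36.962 = 6467.353024
x = (-3884.968960·-93.158 − -153.938·-1785.861042) / 6467.353024 = 13.452808
y = (-8.346·-1785.861042 − -3884.968960·36.962) / 6467.353024 = 24.507866
|P − Q| = √((13.452808 − 42.319)² + (24.507866 − 31.346)²) = 29.665082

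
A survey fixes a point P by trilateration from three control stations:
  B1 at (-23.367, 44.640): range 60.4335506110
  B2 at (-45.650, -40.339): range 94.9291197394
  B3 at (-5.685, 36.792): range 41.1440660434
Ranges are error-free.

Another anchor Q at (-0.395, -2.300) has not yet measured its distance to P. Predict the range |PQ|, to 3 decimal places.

eq1: (x + 23.367)² + (y − 44.640)² = 60.4335506110²
eq2: (x + 45.650)² + (y + 40.339)² = 94.9291197394²
eq3: (x + 5.685)² + (y − 36.792)² = 41.1440660434²
eq2−eq1, eq2−eq3 (x²,y² cancel):
  44.566·x + 169.958·y = 4186.912603
  79.930·x + 154.262·y = 4993.516672
det = 44.566·154.262 − 169.958·79.930 = -6709.902648
x = (4186.912603·154.262 − 169.958·4993.516672) / -6709.902648 = 30.224968
y = (44.566·4993.516672 − 4186.912603·79.930) / -6709.902648 = 16.709462
|P − Q| = √((30.224968 − -0.395)² + (16.709462 − -2.300)²) = 36.040839

36.041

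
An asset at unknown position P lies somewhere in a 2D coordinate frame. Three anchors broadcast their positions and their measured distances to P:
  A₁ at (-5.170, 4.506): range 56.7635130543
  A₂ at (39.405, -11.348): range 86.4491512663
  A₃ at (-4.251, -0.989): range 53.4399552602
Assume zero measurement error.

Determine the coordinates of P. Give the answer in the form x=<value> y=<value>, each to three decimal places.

eq1: (x + 5.170)² + (y − 4.506)² = 56.7635130543²
eq2: (x − 39.405)² + (y + 11.348)² = 86.4491512663²
eq3: (x + 4.251)² + (y + 0.989)² = 53.4399552602²
eq2−eq3, eq2−eq1 (x²,y² cancel):
  -87.312·x + 20.718·y = 2955.144929
  -89.150·x + 31.708·y = 2616.861147
det = -87.312·31.708 − 20.718·-89.150 = -921.479196
x = (2955.144929·31.708 − 20.718·2616.861147) / -921.479196 = -42.850242
y = (-87.312·2616.861147 − 2955.144929·-89.150) / -921.479196 = -37.947455

x=-42.850 y=-37.947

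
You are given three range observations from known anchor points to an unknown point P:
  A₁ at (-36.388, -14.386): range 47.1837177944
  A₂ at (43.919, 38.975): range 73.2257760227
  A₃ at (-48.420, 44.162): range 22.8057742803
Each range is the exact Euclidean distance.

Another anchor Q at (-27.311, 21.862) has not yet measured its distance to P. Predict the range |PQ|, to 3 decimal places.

eq1: (x + 36.388)² + (y + 14.386)² = 47.1837177944²
eq2: (x − 43.919)² + (y − 38.975)² = 73.2257760227²
eq3: (x + 48.420)² + (y − 44.162)² = 22.8057742803²
eq3−eq2, eq3−eq1 (x²,y² cancel):
  184.678·x − 10.374·y = -5688.760392
  24.064·x − 117.096·y = -4469.934988
det = 184.678·-117.096 − -10.374·24.064 = -21375.415152
x = (-5688.760392·-117.096 − -10.374·-4469.934988) / -21375.415152 = -28.994056
y = (184.678·-4469.934988 − -5688.760392·24.064) / -21375.415152 = 32.214781
|P − Q| = √((-28.994056 − -27.311)² + (32.214781 − 21.862)²) = 10.488697

10.489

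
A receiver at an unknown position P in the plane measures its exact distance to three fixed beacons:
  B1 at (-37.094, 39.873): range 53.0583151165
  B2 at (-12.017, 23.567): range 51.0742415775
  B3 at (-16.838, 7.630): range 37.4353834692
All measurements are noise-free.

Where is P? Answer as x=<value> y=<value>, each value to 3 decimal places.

x=-48.787 y=-11.881

eq1: (x + 37.094)² + (y − 39.873)² = 53.0583151165²
eq2: (x + 12.017)² + (y − 23.567)² = 51.0742415775²
eq3: (x + 16.838)² + (y − 7.630)² = 37.4353834692²
eq1−eq2, eq1−eq3 (x²,y² cancel):
  50.154·x − 32.612·y = -2059.402537
  40.512·x − 64.486·y = -1210.308953
det = 50.154·-64.486 − -32.612·40.512 = -1913.053500
x = (-2059.402537·-64.486 − -32.612·-1210.308953) / -1913.053500 = -48.786945
y = (50.154·-1210.308953 − -2059.402537·40.512) / -1913.053500 = -11.880839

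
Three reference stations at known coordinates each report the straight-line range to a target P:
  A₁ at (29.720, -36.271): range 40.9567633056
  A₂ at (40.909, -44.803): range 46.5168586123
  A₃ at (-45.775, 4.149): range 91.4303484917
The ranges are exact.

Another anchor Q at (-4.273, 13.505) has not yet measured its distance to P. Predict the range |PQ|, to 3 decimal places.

51.319

eq1: (x − 29.720)² + (y + 36.271)² = 40.9567633056²
eq2: (x − 40.909)² + (y + 44.803)² = 46.5168586123²
eq3: (x + 45.775)² + (y − 4.149)² = 91.4303484917²
eq3−eq1, eq3−eq2 (x²,y² cancel):
  150.990·x − 80.840·y = 6768.351180
  173.368·x − 97.904·y = 7763.980754
det = 150.990·-97.904 − -80.840·173.368 = -767.455840
x = (6768.351180·-97.904 − -80.840·7763.980754) / -767.455840 = 45.616240
y = (150.990·7763.980754 − 6768.351180·173.368) / -767.455840 = 1.475073
|P − Q| = √((45.616240 − -4.273)² + (1.475073 − 13.505)²) = 51.319152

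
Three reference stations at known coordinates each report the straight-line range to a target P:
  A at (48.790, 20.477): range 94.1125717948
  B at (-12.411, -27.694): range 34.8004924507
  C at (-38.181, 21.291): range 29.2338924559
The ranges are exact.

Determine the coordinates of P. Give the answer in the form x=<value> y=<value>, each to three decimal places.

x=-40.971 y=-7.809

eq1: (x − 48.790)² + (y − 20.477)² = 94.1125717948²
eq2: (x + 12.411)² + (y + 27.694)² = 34.8004924507²
eq3: (x + 38.181)² + (y − 21.291)² = 29.2338924559²
eq2−eq3, eq2−eq1 (x²,y² cancel):
  -51.540·x + 97.970·y = 1346.558692
  122.402·x + 96.342·y = -5767.320823
det = -51.540·96.342 − 97.970·122.402 = -16957.190620
x = (1346.558692·96.342 − 97.970·-5767.320823) / -16957.190620 = -40.971090
y = (-51.540·-5767.320823 − 1346.558692·122.402) / -16957.190620 = -7.809444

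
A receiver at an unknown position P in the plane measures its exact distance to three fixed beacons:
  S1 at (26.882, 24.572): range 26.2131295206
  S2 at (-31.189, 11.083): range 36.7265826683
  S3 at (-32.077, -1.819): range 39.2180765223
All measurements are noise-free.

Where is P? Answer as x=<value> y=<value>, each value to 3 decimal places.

eq1: (x − 26.882)² + (y − 24.572)² = 26.2131295206²
eq2: (x + 31.189)² + (y − 11.083)² = 36.7265826683²
eq3: (x + 32.077)² + (y + 1.819)² = 39.2180765223²
eq1−eq2, eq1−eq3 (x²,y² cancel):
  -116.142·x − 26.978·y = -892.552213
  -117.918·x − 52.782·y = -1145.111785
det = -116.142·-52.782 − -26.978·-117.918 = 2949.015240
x = (-892.552213·-52.782 − -26.978·-1145.111785) / 2949.015240 = 5.499417
y = (-116.142·-1145.111785 − -892.552213·-117.918) / 2949.015240 = 9.409107

x=5.499 y=9.409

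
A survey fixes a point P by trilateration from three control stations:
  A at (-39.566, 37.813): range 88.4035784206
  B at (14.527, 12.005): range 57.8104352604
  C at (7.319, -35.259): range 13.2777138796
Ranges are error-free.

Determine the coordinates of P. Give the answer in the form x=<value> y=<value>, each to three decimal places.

eq1: (x + 39.566)² + (y − 37.813)² = 88.4035784206²
eq2: (x − 14.527)² + (y − 12.005)² = 57.8104352604²
eq3: (x − 7.319)² + (y + 35.259)² = 13.2777138796²
eq2−eq3, eq2−eq1 (x²,y² cancel):
  -14.416·x − 94.528·y = 4107.359827
  -108.186·x + 51.616·y = -1833.008682
det = -14.416·51.616 − -94.528·-108.186 = -10970.702464
x = (4107.359827·51.616 − -94.528·-1833.008682) / -10970.702464 = -3.530753
y = (-14.416·-1833.008682 − 4107.359827·-108.186) / -10970.702464 = -42.912793

x=-3.531 y=-42.913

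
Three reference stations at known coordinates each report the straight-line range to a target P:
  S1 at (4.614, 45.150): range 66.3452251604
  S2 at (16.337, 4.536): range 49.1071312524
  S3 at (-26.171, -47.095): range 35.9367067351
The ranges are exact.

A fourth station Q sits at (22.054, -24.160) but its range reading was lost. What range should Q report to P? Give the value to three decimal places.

53.718

eq1: (x − 4.614)² + (y − 45.150)² = 66.3452251604²
eq2: (x − 16.337)² + (y − 4.536)² = 49.1071312524²
eq3: (x + 26.171)² + (y + 47.095)² = 35.9367067351²
eq2−eq1, eq2−eq3 (x²,y² cancel):
  -23.446·x + 81.228·y = -217.839931
  -85.016·x − 103.262·y = 3735.450850
det = -23.446·-103.262 − 81.228·-85.016 = 9326.760500
x = (-217.839931·-103.262 − 81.228·3735.450850) / 9326.760500 = -30.120706
y = (-23.446·3735.450850 − -217.839931·-85.016) / 9326.760500 = -11.376004
|P − Q| = √((-30.120706 − 22.054)² + (-11.376004 − -24.160)²) = 53.718065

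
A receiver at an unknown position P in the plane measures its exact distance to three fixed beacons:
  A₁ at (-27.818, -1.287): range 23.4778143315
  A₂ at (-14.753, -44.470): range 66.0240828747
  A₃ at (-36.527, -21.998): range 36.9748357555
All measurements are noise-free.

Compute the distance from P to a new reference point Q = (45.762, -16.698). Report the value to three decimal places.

96.518

eq1: (x + 27.818)² + (y + 1.287)² = 23.4778143315²
eq2: (x + 14.753)² + (y + 44.470)² = 66.0240828747²
eq3: (x + 36.527)² + (y + 21.998)² = 36.9748357555²
eq3−eq1, eq3−eq2 (x²,y² cancel):
  17.418·x + 41.422·y = -226.705527
  43.548·x − 44.944·y = -2614.942864
det = 17.418·-44.944 − 41.422·43.548 = -2586.679848
x = (-226.705527·-44.944 − 41.422·-2614.942864) / -2586.679848 = -45.813639
y = (17.418·-2614.942864 − -226.705527·43.548) / -2586.679848 = 13.791619
|P − Q| = √((-45.813639 − 45.762)² + (13.791619 − -16.698)²) = 96.517949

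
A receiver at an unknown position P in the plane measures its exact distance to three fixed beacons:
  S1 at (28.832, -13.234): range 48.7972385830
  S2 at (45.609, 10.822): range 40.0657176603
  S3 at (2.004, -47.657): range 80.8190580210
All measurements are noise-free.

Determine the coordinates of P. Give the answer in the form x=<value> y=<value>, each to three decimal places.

eq1: (x − 28.832)² + (y + 13.234)² = 48.7972385830²
eq2: (x − 45.609)² + (y − 10.822)² = 40.0657176603²
eq3: (x − 2.004)² + (y + 47.657)² = 80.8190580210²
eq2−eq3, eq2−eq1 (x²,y² cancel):
  -87.210·x − 116.958·y = -4848.549308
  -33.554·x − 48.112·y = -1966.782347
det = -87.210·-48.112 − -116.958·-33.554 = 271.438788
x = (-4848.549308·-48.112 − -116.958·-1966.782347) / 271.438788 = 11.945509
y = (-87.210·-1966.782347 − -4848.549308·-33.554) / 271.438788 = 32.548277

x=11.946 y=32.548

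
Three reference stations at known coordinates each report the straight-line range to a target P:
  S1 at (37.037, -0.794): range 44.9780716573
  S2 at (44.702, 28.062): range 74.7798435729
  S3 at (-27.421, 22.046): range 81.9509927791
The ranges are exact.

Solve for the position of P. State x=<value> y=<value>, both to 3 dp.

eq1: (x − 37.037)² + (y + 0.794)² = 44.9780716573²
eq2: (x − 44.702)² + (y − 28.062)² = 74.7798435729²
eq3: (x + 27.421)² + (y − 22.046)² = 81.9509927791²
eq2−eq3, eq2−eq1 (x²,y² cancel):
  -144.246·x − 12.032·y = -2671.747504
  -15.330·x − 57.712·y = 2155.623232
det = -144.246·-57.712 − -12.032·-15.330 = 8140.274592
x = (-2671.747504·-57.712 − -12.032·2155.623232) / 8140.274592 = 22.128044
y = (-144.246·2155.623232 − -2671.747504·-15.330) / 8140.274592 = -43.229244

x=22.128 y=-43.229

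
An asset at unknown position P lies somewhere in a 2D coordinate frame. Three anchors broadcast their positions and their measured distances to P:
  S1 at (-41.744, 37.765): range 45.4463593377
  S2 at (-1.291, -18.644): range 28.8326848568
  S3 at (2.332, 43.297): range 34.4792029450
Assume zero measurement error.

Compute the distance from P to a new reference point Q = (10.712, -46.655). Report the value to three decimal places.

eq1: (x + 41.744)² + (y − 37.765)² = 45.4463593377²
eq2: (x + 1.291)² + (y + 18.644)² = 28.8326848568²
eq3: (x − 2.332)² + (y − 43.297)² = 34.4792029450²
eq2−eq3, eq2−eq1 (x²,y² cancel):
  7.246·x + 123.882·y = 1173.311296
  -80.906·x + 112.818·y = 1585.443483
det = 7.246·112.818 − 123.882·-80.906 = 10840.276320
x = (1173.311296·112.818 − 123.882·1585.443483) / 10840.276320 = -5.907347
y = (7.246·1585.443483 − 1173.311296·-80.906) / 10840.276320 = 9.816728
|P − Q| = √((-5.907347 − 10.712)² + (9.816728 − -46.655)²) = 58.866449

58.866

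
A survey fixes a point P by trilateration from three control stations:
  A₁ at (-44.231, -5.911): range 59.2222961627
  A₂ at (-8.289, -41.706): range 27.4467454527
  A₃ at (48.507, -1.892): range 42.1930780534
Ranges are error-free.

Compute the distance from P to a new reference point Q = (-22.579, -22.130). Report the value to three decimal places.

34.909

eq1: (x + 44.231)² + (y + 5.911)² = 59.2222961627²
eq2: (x + 8.289)² + (y + 41.706)² = 27.4467454527²
eq3: (x − 48.507)² + (y + 1.892)² = 42.1930780534²
eq2−eq3, eq2−eq1 (x²,y² cancel):
  113.592·x + 79.628·y = -478.521244
  -71.884·x + 71.590·y = -2570.733202
det = 113.592·71.590 − 79.628·-71.884 = 13856.030432
x = (-478.521244·71.590 − 79.628·-2570.733202) / 13856.030432 = 12.301143
y = (113.592·-2570.733202 − -478.521244·-71.884) / 13856.030432 = -23.557450
|P − Q| = √((12.301143 − -22.579)² + (-23.557450 − -22.130)²) = 34.909339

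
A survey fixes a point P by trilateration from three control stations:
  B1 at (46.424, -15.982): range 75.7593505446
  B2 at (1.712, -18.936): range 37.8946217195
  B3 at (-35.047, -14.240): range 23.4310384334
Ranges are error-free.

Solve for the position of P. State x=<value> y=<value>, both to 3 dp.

eq1: (x − 46.424)² + (y + 15.982)² = 75.7593505446²
eq2: (x − 1.712)² + (y + 18.936)² = 37.8946217195²
eq3: (x + 35.047)² + (y + 14.240)² = 23.4310384334²
eq1−eq3, eq1−eq2 (x²,y² cancel):
  -162.942·x + 3.484·y = 4210.923342
  -89.424·x − 5.908·y = 2254.367780
det = -162.942·-5.908 − 3.484·-89.424 = 1274.214552
x = (4210.923342·-5.908 − 3.484·2254.367780) / 1274.214552 = -25.688258
y = (-162.942·2254.367780 − 4210.923342·-89.424) / 1274.214552 = 7.240864

x=-25.688 y=7.241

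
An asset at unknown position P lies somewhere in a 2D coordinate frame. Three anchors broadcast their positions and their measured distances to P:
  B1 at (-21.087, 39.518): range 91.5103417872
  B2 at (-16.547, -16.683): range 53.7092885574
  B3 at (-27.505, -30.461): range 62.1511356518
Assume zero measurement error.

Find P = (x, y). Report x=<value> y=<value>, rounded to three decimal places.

eq1: (x + 21.087)² + (y − 39.518)² = 91.5103417872²
eq2: (x + 16.547)² + (y + 16.683)² = 53.7092885574²
eq3: (x + 27.505)² + (y + 30.461)² = 62.1511356518²
eq2−eq1, eq2−eq3 (x²,y² cancel):
  -9.080·x + 112.402·y = -4035.246782
  -21.916·x − 27.556·y = 154.195863
det = -9.080·-27.556 − 112.402·-21.916 = 2713.610712
x = (-4035.246782·-27.556 − 112.402·154.195863) / 2713.610712 = 34.589831
y = (-9.080·154.195863 − -4035.246782·-21.916) / 2713.610712 = -33.105915

x=34.590 y=-33.106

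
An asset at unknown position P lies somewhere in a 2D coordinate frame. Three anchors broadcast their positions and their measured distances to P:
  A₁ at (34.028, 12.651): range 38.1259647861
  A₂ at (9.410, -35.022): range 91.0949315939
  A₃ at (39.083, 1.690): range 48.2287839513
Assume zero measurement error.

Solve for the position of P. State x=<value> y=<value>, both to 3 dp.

eq1: (x − 34.028)² + (y − 12.651)² = 38.1259647861²
eq2: (x − 9.410)² + (y + 35.022)² = 91.0949315939²
eq3: (x − 39.083)² + (y − 1.690)² = 48.2287839513²
eq3−eq1, eq3−eq2 (x²,y² cancel):
  -10.110·x + 21.922·y = 660.042007
  -59.346·x − 73.424·y = -6187.519366
det = -10.110·-73.424 − 21.922·-59.346 = 2043.299652
x = (660.042007·-73.424 − 21.922·-6187.519366) / 2043.299652 = 42.666221
y = (-10.110·-6187.519366 − 660.042007·-59.346) / 2043.299652 = 49.785490

x=42.666 y=49.785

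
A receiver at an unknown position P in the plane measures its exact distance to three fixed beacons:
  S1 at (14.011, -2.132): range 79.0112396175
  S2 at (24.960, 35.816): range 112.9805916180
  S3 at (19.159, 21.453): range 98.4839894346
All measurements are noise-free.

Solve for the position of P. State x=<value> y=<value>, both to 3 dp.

eq1: (x − 14.011)² + (y + 2.132)² = 79.0112396175²
eq2: (x − 24.960)² + (y − 35.816)² = 112.9805916180²
eq3: (x − 19.159)² + (y − 21.453)² = 98.4839894346²
eq1−eq3, eq1−eq2 (x²,y² cancel):
  10.296·x + 47.170·y = -2829.875244
  21.898·x + 75.896·y = -4816.904185
det = 10.296·75.896 − 47.170·21.898 = -251.503444
x = (-2829.875244·75.896 − 47.170·-4816.904185) / -251.503444 = -49.451247
y = (10.296·-4816.904185 − -2829.875244·21.898) / -251.503444 = -49.199178

x=-49.451 y=-49.199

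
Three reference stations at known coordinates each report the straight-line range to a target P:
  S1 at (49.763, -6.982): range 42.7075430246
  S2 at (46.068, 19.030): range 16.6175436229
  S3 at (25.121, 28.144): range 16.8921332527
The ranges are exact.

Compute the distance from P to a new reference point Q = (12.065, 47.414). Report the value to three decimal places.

31.284

eq1: (x − 49.763)² + (y + 6.982)² = 42.7075430246²
eq2: (x − 46.068)² + (y − 19.030)² = 16.6175436229²
eq3: (x − 25.121)² + (y − 28.144)² = 16.8921332527²
eq1−eq3, eq1−eq2 (x²,y² cancel):
  -49.284·x + 70.252·y = 436.634949
  -7.390·x + 52.024·y = 1507.088506
det = -49.284·52.024 − 70.252·-7.390 = -2044.788536
x = (436.634949·52.024 − 70.252·1507.088506) / -2044.788536 = 40.669479
y = (-49.284·1507.088506 − 436.634949·-7.390) / -2044.788536 = 34.746193
|P − Q| = √((40.669479 − 12.065)² + (34.746193 − 47.414)²) = 31.284015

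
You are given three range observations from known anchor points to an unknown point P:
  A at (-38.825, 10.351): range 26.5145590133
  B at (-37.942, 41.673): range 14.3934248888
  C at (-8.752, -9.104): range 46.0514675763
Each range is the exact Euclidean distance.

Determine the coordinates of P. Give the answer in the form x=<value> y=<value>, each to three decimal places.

eq1: (x + 38.825)² + (y − 10.351)² = 26.5145590133²
eq2: (x + 37.942)² + (y − 41.673)² = 14.3934248888²
eq3: (x + 8.752)² + (y + 9.104)² = 46.0514675763²
eq3−eq2, eq3−eq1 (x²,y² cancel):
  -58.380·x + 101.554·y = 4930.320959
  -60.146·x + 38.910·y = 2872.759332
det = -58.380·38.910 − 101.554·-60.146 = 3836.501084
x = (4930.320959·38.910 − 101.554·2872.759332) / 3836.501084 = -26.039720
y = (-58.380·2872.759332 − 4930.320959·-60.146) / 3836.501084 = 33.579397

x=-26.040 y=33.579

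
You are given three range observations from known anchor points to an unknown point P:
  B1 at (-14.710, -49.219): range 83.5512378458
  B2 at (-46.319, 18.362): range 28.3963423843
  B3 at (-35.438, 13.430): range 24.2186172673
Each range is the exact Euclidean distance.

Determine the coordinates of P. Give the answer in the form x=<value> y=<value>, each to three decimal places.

eq1: (x + 14.710)² + (y + 49.219)² = 83.5512378458²
eq2: (x + 46.319)² + (y − 18.362)² = 28.3963423843²
eq3: (x + 35.438)² + (y − 13.430)² = 24.2186172673²
eq3−eq2, eq3−eq1 (x²,y² cancel):
  -21.762·x + 9.864·y = 826.585223
  41.456·x − 125.298·y = -5191.590606
det = -21.762·-125.298 − 9.864·41.456 = 2317.813092
x = (826.585223·-125.298 − 9.864·-5191.590606) / 2317.813092 = -22.590098
y = (-21.762·-5191.590606 − 826.585223·41.456) / 2317.813092 = 33.959804

x=-22.590 y=33.960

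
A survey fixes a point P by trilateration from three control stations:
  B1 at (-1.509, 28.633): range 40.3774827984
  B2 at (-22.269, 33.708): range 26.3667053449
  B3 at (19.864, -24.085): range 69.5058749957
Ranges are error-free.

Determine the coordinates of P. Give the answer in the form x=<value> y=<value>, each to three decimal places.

x=-38.811 y=13.176

eq1: (x + 1.509)² + (y − 28.633)² = 40.3774827984²
eq2: (x + 22.269)² + (y − 33.708)² = 26.3667053449²
eq3: (x − 19.864)² + (y + 24.085)² = 69.5058749957²
eq2−eq1, eq2−eq3 (x²,y² cancel):
  41.520·x − 10.150·y = -1745.149821
  84.266·x − 115.586·y = -4793.335412
det = 41.520·-115.586 − -10.150·84.266 = -3943.830820
x = (-1745.149821·-115.586 − -10.150·-4793.335412) / -3943.830820 = -38.810623
y = (41.520·-4793.335412 − -1745.149821·84.266) / -3943.830820 = 13.175639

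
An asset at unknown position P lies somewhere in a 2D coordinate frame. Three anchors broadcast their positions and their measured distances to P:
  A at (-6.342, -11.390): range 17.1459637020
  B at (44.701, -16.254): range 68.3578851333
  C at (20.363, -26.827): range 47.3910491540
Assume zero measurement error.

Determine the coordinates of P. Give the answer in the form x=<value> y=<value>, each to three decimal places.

eq1: (x + 6.342)² + (y + 11.390)² = 17.1459637020²
eq2: (x − 44.701)² + (y + 16.254)² = 68.3578851333²
eq3: (x − 20.363)² + (y + 26.827)² = 47.3910491540²
eq1−eq3, eq1−eq2 (x²,y² cancel):
  53.410·x − 30.874·y = -987.540835
  102.086·x − 9.728·y = -2286.397536
det = 53.410·-9.728 − -30.874·102.086 = 2632.230684
x = (-987.540835·-9.728 − -30.874·-2286.397536) / 2632.230684 = -23.167970
y = (53.410·-2286.397536 − -987.540835·102.086) / 2632.230684 = -8.092907

x=-23.168 y=-8.093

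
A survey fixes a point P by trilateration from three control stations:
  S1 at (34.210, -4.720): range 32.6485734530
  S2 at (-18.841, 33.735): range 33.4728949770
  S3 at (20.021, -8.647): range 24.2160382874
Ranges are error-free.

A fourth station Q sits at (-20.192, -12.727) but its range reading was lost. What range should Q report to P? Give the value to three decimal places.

eq1: (x − 34.210)² + (y + 4.720)² = 32.6485734530²
eq2: (x + 18.841)² + (y − 33.735)² = 33.4728949770²
eq3: (x − 20.021)² + (y + 8.647)² = 24.2160382874²
eq2−eq1, eq2−eq3 (x²,y² cancel):
  106.102·x − 76.910·y = -245.925656
  77.724·x − 84.764·y = -483.404268
det = 106.102·-84.764 − -76.910·77.724 = -3015.877088
x = (-245.925656·-84.764 − -76.910·-483.404268) / -3015.877088 = 5.415665
y = (106.102·-483.404268 − -245.925656·77.724) / -3015.877088 = 10.668815
|P − Q| = √((5.415665 − -20.192)² + (10.668815 − -12.727)²) = 34.685972

34.686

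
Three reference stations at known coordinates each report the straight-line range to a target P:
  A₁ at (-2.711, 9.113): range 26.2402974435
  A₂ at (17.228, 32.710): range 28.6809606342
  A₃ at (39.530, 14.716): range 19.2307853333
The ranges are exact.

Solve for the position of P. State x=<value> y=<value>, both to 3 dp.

x=23.146 y=4.646

eq1: (x + 2.711)² + (y − 9.113)² = 26.2402974435²
eq2: (x − 17.228)² + (y − 32.710)² = 28.6809606342²
eq3: (x − 39.530)² + (y − 14.716)² = 19.2307853333²
eq1−eq3, eq1−eq2 (x²,y² cancel):
  84.482·x + 11.206·y = 2007.515371
  39.878·x + 47.194·y = 1142.307501
det = 84.482·47.194 − 11.206·39.878 = 3540.170640
x = (2007.515371·47.194 − 11.206·1142.307501) / 3540.170640 = 23.146337
y = (84.482·1142.307501 − 2007.515371·39.878) / 3540.170640 = 4.646308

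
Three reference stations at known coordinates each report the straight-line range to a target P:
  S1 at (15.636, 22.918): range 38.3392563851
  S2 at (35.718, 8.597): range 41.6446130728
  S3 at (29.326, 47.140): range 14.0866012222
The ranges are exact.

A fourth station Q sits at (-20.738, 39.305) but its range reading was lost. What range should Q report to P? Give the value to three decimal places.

64.758

eq1: (x − 15.636)² + (y − 22.918)² = 38.3392563851²
eq2: (x − 35.718)² + (y − 8.597)² = 41.6446130728²
eq3: (x − 29.326)² + (y − 47.140)² = 14.0866012222²
eq1−eq2, eq1−eq3 (x²,y² cancel):
  40.164·x − 28.642·y = 315.589495
  27.380·x + 48.444·y = 3583.940902
det = 40.164·48.444 − -28.642·27.380 = 2729.922776
x = (315.589495·48.444 − -28.642·3583.940902) / 2729.922776 = 43.202560
y = (40.164·3583.940902 − 315.589495·27.380) / 2729.922776 = 49.563513
|P − Q| = √((43.202560 − -20.738)² + (49.563513 − 39.305)²) = 64.758261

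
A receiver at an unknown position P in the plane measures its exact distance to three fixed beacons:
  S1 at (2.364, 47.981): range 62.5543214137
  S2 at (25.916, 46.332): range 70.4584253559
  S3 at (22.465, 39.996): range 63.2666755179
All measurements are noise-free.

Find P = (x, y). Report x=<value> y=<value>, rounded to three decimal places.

eq1: (x − 2.364)² + (y − 47.981)² = 62.5543214137²
eq2: (x − 25.916)² + (y − 46.332)² = 70.4584253559²
eq3: (x − 22.465)² + (y − 39.996)² = 63.2666755179²
eq1−eq3, eq1−eq2 (x²,y² cancel):
  40.202·x − 15.970·y = -293.037720
  47.104·x − 3.298·y = -540.818153
det = 40.202·-3.298 − -15.970·47.104 = 619.664684
x = (-293.037720·-3.298 − -15.970·-540.818153) / 619.664684 = -12.378352
y = (40.202·-540.818153 − -293.037720·47.104) / 619.664684 = -12.811320

x=-12.378 y=-12.811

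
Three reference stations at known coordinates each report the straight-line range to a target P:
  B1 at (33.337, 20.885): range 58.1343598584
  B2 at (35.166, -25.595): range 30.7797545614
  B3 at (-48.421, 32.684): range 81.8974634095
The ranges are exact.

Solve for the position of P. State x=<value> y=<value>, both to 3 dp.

x=4.659 y=-29.684

eq1: (x − 33.337)² + (y − 20.885)² = 58.1343598584²
eq2: (x − 35.166)² + (y + 25.595)² = 30.7797545614²
eq3: (x + 48.421)² + (y − 32.684)² = 81.8974634095²
eq3−eq1, eq3−eq2 (x²,y² cancel):
  163.516·x − 23.598·y = 1462.292414
  167.174·x − 116.558·y = 4238.715706
det = 163.516·-116.558 − -23.598·167.174 = -15114.125876
x = (1462.292414·-116.558 − -23.598·4238.715706) / -15114.125876 = 4.658997
y = (163.516·4238.715706 − 1462.292414·167.174) / -15114.125876 = -29.683527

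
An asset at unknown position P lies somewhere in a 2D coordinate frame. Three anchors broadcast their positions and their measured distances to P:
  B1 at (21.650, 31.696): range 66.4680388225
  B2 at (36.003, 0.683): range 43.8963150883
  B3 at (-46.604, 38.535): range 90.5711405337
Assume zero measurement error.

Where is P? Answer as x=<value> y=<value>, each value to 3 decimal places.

eq1: (x − 21.650)² + (y − 31.696)² = 66.4680388225²
eq2: (x − 36.003)² + (y − 0.683)² = 43.8963150883²
eq3: (x + 46.604)² + (y − 38.535)² = 90.5711405337²
eq2−eq3, eq2−eq1 (x²,y² cancel):
  -165.214·x + 75.704·y = -3916.048476
  -28.706·x + 62.026·y = -2314.437289
det = -165.214·62.026 − 75.704·-28.706 = -8074.404540
x = (-3916.048476·62.026 − 75.704·-2314.437289) / -8074.404540 = 8.382620
y = (-165.214·-2314.437289 − -3916.048476·-28.706) / -8074.404540 = -33.434460

x=8.383 y=-33.434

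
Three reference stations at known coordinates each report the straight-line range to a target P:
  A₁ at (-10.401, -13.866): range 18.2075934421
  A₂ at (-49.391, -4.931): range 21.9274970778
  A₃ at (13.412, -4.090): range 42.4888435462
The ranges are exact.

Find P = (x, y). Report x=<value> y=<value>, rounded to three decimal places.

x=-28.442 y=-11.408

eq1: (x + 10.401)² + (y + 13.866)² = 18.2075934421²
eq2: (x + 49.391)² + (y + 4.931)² = 21.9274970778²
eq3: (x − 13.412)² + (y + 4.090)² = 42.4888435462²
eq1−eq3, eq1−eq2 (x²,y² cancel):
  47.626·x + 19.552·y = -1577.622280
  -77.980·x + 17.870·y = 2014.040216
det = 47.626·17.870 − 19.552·-77.980 = 2375.741580
x = (-1577.622280·17.870 − 19.552·2014.040216) / 2375.741580 = -28.441908
y = (47.626·2014.040216 − -1577.622280·-77.980) / 2375.741580 = -11.407935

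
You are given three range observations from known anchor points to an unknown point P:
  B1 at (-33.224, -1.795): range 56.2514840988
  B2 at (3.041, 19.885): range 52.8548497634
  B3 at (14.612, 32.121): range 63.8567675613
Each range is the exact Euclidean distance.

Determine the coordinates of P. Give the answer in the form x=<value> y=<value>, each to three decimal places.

eq1: (x + 33.224)² + (y + 1.795)² = 56.2514840988²
eq2: (x − 3.041)² + (y − 19.885)² = 52.8548497634²
eq3: (x − 14.612)² + (y − 32.121)² = 63.8567675613²
eq3−eq1, eq3−eq2 (x²,y² cancel):
  -95.672·x − 67.832·y = 775.244316
  -23.142·x − 24.472·y = 443.443341
det = -95.672·-24.472 − -67.832·-23.142 = 771.517040
x = (775.244316·-24.472 − -67.832·443.443341) / 771.517040 = 14.397439
y = (-95.672·443.443341 − 775.244316·-23.142) / 771.517040 = -31.735407

x=14.397 y=-31.735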